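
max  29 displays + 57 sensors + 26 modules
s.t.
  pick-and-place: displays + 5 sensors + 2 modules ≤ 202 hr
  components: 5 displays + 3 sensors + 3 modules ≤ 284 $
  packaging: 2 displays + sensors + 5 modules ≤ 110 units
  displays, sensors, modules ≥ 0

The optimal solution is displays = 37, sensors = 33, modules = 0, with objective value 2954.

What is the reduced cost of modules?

-4

Check each constraint at x*: pick-and-place 202/202 (tight); components 284/284 (tight); packaging 107/110 (slack 3).
By complementary slackness, y = 0 for the non-binding constraint.
From A_Bᵀ y = c: 1·y_pick-and-place + 5·y_components = 29; 5·y_pick-and-place + 3·y_components = 57.
→ y_pick-and-place = 9 and y_components = 4.
Reduced cost of modules: c₃ − yᵀa₃ = 26 − (9·2 + 4·3) = 26 − 30 = -4.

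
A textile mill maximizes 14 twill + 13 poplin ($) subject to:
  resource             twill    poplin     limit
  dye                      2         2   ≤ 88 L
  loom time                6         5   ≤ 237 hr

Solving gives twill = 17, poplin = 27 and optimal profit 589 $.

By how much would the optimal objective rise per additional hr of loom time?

Both dye and loom time are binding at x*.
Dual feasibility on the basic columns requires 2·y_dye + 6·y_loom time = 14, 2·y_dye + 5·y_loom time = 13.
Solving: y_dye = 4, y_loom time = 1.
Shadow price of loom time = 1.

1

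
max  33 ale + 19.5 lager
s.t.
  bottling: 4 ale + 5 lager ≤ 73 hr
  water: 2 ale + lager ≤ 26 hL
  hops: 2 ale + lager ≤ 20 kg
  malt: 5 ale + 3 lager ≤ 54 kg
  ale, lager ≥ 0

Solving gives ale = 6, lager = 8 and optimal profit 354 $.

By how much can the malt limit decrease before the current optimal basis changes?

4

Binding constraints: hops, malt. The basis is B = [[2,1],[5,3]] with det 1.
Per unit decrease in malt, x* moves by d = (1, -2).
The basis stays optimal until lager reaches 0; allowable decrease = 4 kg.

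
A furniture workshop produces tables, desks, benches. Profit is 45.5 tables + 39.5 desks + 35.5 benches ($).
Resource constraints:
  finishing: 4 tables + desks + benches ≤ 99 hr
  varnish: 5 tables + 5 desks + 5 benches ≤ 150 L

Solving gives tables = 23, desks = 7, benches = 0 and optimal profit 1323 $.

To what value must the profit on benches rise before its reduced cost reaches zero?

Both finishing and varnish are binding at x*.
The binding rows give the dual system: 4·y_finishing + 5·y_varnish = 45.5 and 1·y_finishing + 5·y_varnish = 39.5.
This yields shadow prices y_finishing = 2, y_varnish = 7.5.
benches enters the basis when its profit ≥ yᵀa₃ = 2·1 + 7.5·5 = 39.5.

39.5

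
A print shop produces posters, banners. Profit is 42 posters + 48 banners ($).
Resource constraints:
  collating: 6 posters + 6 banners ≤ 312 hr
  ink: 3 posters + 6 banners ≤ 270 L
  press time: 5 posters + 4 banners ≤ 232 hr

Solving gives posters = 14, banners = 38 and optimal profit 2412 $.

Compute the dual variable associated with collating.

6

At the optimum: collating uses 312 of 312 (binding); ink uses 270 of 270 (binding); press time uses 222 of 232 (slack = 10).
Since press time is not tight, its dual is 0.
Dual feasibility on the basic columns requires 6·y_collating + 3·y_ink = 42, 6·y_collating + 6·y_ink = 48.
Solving: y_collating = 6, y_ink = 2.
Shadow price of collating = 6.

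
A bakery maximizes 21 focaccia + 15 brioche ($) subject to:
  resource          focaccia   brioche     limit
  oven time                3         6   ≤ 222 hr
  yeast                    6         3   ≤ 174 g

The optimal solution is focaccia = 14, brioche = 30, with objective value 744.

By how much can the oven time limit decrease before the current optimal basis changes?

Binding constraints: oven time, yeast. The basis is B = [[3,6],[6,3]] with det -27.
Per unit decrease in oven time, x* moves by d = (0.1111, -0.2222).
The basis stays optimal until brioche reaches 0; allowable decrease = 135 hr.

135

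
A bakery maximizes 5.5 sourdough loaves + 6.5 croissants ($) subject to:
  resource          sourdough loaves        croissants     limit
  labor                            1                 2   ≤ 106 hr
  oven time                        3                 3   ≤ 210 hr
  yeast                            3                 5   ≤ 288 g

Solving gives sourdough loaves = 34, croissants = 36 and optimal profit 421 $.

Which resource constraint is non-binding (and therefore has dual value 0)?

labor: 106/106 (binding)
oven time: 210/210 (binding)
yeast: 282/288 (slack 6)
By complementary slackness, a constraint with positive slack has shadow price 0 → yeast.

yeast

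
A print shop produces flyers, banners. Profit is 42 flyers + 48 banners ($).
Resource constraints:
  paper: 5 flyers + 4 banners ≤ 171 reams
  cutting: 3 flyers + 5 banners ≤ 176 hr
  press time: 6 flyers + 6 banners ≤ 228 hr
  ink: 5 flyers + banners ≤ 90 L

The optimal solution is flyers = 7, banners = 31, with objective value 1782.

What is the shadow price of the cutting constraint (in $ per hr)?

3

At the optimum: paper uses 159 of 171 (slack = 12); cutting uses 176 of 176 (binding); press time uses 228 of 228 (binding); ink uses 66 of 90 (slack = 24).
Slack constraints have shadow price 0 (complementary slackness).
The binding rows give the dual system: 3·y_cutting + 6·y_press time = 42 and 5·y_cutting + 6·y_press time = 48.
→ y_cutting = 3 and y_press time = 5.5.
Shadow price of cutting = 3.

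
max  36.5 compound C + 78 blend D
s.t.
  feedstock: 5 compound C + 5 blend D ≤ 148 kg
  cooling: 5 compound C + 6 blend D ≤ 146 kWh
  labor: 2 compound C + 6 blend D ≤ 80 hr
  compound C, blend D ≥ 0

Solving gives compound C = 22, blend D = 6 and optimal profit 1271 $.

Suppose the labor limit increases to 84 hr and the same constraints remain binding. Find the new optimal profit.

1309

At the optimum: feedstock uses 140 of 148 (slack = 8); cooling uses 146 of 146 (binding); labor uses 80 of 80 (binding).
Since feedstock is not tight, its dual is 0.
From A_Bᵀ y = c: 5·y_cooling + 2·y_labor = 36.5; 6·y_cooling + 6·y_labor = 78.
This yields shadow prices y_cooling = 3.5, y_labor = 9.5.
Δz = y_labor·Δb = 9.5 × (4) = 38, so new z* = 1271 + 38 = 1309.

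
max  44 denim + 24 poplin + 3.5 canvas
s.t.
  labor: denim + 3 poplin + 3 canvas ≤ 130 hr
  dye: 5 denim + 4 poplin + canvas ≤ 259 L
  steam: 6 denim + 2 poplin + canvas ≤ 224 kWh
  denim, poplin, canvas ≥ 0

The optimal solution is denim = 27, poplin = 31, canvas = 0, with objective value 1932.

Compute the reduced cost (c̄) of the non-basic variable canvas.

-4.5

Binding: dye and steam. Non-binding: labor (10 unused).
Slack constraints have shadow price 0 (complementary slackness).
The binding rows give the dual system: 5·y_dye + 6·y_steam = 44 and 4·y_dye + 2·y_steam = 24.
Solving: y_dye = 4, y_steam = 4.
Reduced cost of canvas: c₃ − yᵀa₃ = 3.5 − (4·1 + 4·1) = 3.5 − 8 = -4.5.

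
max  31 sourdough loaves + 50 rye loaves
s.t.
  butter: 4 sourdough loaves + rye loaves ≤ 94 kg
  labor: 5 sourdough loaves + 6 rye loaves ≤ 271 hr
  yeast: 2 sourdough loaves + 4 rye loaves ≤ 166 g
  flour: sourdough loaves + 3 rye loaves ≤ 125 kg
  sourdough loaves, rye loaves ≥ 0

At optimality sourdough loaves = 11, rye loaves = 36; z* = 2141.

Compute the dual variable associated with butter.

0

Check each constraint at x*: butter 80/94 (slack 14); labor 271/271 (tight); yeast 166/166 (tight); flour 119/125 (slack 6).
Since butter, flour are not tight, their duals are 0.
From A_Bᵀ y = c: 5·y_labor + 2·y_yeast = 31; 6·y_labor + 4·y_yeast = 50.
Solving: y_labor = 3, y_yeast = 8.
Shadow price of butter = 0.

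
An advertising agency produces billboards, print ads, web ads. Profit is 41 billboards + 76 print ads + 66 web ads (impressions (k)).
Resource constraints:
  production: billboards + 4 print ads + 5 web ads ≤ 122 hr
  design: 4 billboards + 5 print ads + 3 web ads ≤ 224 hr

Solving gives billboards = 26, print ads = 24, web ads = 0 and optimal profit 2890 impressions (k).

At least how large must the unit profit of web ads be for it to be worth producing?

69

At the optimum: production uses 122 of 122 (binding); design uses 224 of 224 (binding).
From A_Bᵀ y = c: 1·y_production + 4·y_design = 41; 4·y_production + 5·y_design = 76.
This yields shadow prices y_production = 9, y_design = 8.
web ads enters the basis when its profit ≥ yᵀa₃ = 9·5 + 8·3 = 69.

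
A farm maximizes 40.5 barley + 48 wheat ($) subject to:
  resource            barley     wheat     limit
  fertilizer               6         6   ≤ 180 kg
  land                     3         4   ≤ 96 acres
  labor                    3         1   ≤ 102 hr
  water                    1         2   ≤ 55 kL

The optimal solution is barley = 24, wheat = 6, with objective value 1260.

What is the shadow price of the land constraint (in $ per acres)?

7.5

Binding: fertilizer and land. Non-binding: labor (24 unused), water (19 unused).
Slack constraints have shadow price 0 (complementary slackness).
From A_Bᵀ y = c: 6·y_fertilizer + 3·y_land = 40.5; 6·y_fertilizer + 4·y_land = 48.
This yields shadow prices y_fertilizer = 3, y_land = 7.5.
Shadow price of land = 7.5.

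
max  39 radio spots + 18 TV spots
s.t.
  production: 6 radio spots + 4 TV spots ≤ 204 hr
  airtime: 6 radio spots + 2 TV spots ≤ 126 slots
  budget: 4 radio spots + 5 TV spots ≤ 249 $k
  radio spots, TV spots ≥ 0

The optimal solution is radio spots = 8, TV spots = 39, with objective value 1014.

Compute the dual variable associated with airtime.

4

Check each constraint at x*: production 204/204 (tight); airtime 126/126 (tight); budget 227/249 (slack 22).
By complementary slackness, y = 0 for the non-binding constraint.
From A_Bᵀ y = c: 6·y_production + 6·y_airtime = 39; 4·y_production + 2·y_airtime = 18.
→ y_production = 2.5 and y_airtime = 4.
Shadow price of airtime = 4.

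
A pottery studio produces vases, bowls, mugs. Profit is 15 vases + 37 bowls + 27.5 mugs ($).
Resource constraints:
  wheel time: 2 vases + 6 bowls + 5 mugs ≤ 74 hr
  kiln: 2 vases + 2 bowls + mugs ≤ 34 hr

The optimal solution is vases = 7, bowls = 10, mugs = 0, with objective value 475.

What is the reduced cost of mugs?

-2

At the optimum: wheel time uses 74 of 74 (binding); kiln uses 34 of 34 (binding).
Dual feasibility on the basic columns requires 2·y_wheel time + 2·y_kiln = 15, 6·y_wheel time + 2·y_kiln = 37.
Solving: y_wheel time = 5.5, y_kiln = 2.
Reduced cost of mugs: c₃ − yᵀa₃ = 27.5 − (5.5·5 + 2·1) = 27.5 − 29.5 = -2.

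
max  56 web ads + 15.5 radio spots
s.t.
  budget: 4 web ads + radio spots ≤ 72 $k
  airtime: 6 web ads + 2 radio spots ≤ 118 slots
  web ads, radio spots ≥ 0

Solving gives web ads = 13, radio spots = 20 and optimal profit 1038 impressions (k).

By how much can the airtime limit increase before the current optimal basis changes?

Binding constraints: budget, airtime. The basis is B = [[4,1],[6,2]] with det 2.
Per unit increase in airtime, x* moves by d = (-0.5, 2).
The basis stays optimal until web ads reaches 0; allowable increase = 26 slots.

26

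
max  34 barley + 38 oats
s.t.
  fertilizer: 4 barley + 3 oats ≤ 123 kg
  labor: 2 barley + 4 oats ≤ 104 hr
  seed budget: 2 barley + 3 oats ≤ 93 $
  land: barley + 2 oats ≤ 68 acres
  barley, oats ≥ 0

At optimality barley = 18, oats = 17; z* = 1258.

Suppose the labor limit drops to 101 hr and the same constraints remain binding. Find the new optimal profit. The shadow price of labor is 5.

1243

Δb = -3, so new z* = 1258 + (5)·(-3) = 1258 − 15 = 1243.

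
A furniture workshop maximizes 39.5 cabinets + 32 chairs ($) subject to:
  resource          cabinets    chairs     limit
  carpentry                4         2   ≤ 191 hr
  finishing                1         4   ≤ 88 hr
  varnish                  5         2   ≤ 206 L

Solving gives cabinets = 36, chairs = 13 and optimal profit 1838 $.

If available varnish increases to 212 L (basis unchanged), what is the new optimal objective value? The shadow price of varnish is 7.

1880

Δb = 6, so new z* = 1838 + (7)·(6) = 1838 + 42 = 1880.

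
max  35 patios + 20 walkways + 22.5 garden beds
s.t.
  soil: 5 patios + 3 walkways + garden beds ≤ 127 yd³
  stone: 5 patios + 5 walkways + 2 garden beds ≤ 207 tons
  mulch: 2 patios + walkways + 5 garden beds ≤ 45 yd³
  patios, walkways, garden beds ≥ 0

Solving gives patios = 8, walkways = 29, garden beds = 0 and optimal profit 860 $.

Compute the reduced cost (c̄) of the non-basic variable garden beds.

Check each constraint at x*: soil 127/127 (tight); stone 185/207 (slack 22); mulch 45/45 (tight).
Slack constraints have shadow price 0 (complementary slackness).
From A_Bᵀ y = c: 5·y_soil + 2·y_mulch = 35; 3·y_soil + 1·y_mulch = 20.
Solving: y_soil = 5, y_mulch = 5.
Reduced cost of garden beds: c₃ − yᵀa₃ = 22.5 − (5·1 + 5·5) = 22.5 − 30 = -7.5.

-7.5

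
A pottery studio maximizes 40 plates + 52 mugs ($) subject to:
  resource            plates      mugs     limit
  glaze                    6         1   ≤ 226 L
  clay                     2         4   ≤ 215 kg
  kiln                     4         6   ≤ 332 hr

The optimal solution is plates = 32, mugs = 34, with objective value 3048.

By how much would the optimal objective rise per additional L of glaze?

Check each constraint at x*: glaze 226/226 (tight); clay 200/215 (slack 15); kiln 332/332 (tight).
Since clay is not tight, its dual is 0.
Dual feasibility on the basic columns requires 6·y_glaze + 4·y_kiln = 40, 1·y_glaze + 6·y_kiln = 52.
Solving: y_glaze = 1, y_kiln = 8.5.
Shadow price of glaze = 1.

1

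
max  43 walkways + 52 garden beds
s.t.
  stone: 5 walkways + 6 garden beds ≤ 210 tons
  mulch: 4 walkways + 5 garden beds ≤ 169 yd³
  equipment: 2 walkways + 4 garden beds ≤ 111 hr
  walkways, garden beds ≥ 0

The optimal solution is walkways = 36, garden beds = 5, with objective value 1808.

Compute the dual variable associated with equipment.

At the optimum: stone uses 210 of 210 (binding); mulch uses 169 of 169 (binding); equipment uses 92 of 111 (slack = 19).
By complementary slackness, y = 0 for the non-binding constraint.
Dual feasibility on the basic columns requires 5·y_stone + 4·y_mulch = 43, 6·y_stone + 5·y_mulch = 52.
→ y_stone = 7 and y_mulch = 2.
Shadow price of equipment = 0.

0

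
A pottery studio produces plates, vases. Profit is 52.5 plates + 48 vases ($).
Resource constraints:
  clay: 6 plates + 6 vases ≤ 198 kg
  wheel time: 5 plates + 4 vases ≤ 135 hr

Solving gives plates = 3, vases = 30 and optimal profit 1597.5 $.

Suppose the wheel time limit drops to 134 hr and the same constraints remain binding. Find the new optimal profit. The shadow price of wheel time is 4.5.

1593

Δb = -1, so new z* = 1597.5 + (4.5)·(-1) = 1597.5 − 4.5 = 1593.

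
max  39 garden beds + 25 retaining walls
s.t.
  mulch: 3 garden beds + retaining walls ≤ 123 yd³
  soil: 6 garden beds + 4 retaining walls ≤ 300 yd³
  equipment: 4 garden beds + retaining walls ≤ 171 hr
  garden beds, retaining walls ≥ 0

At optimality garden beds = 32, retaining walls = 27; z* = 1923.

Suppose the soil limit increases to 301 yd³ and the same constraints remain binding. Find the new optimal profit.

At the optimum: mulch uses 123 of 123 (binding); soil uses 300 of 300 (binding); equipment uses 155 of 171 (slack = 16).
By complementary slackness, y = 0 for the non-binding constraint.
The binding rows give the dual system: 3·y_mulch + 6·y_soil = 39 and 1·y_mulch + 4·y_soil = 25.
→ y_mulch = 1 and y_soil = 6.
Δz = y_soil·Δb = 6 × (1) = 6, so new z* = 1923 + 6 = 1929.

1929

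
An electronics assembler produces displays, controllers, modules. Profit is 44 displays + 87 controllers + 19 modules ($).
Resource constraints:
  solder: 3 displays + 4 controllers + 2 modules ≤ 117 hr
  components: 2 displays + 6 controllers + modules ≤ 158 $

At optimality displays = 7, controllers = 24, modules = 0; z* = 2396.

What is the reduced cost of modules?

Both solder and components are binding at x*.
From A_Bᵀ y = c: 3·y_solder + 2·y_components = 44; 4·y_solder + 6·y_components = 87.
This yields shadow prices y_solder = 9, y_components = 8.5.
Reduced cost of modules: c₃ − yᵀa₃ = 19 − (9·2 + 8.5·1) = 19 − 26.5 = -7.5.

-7.5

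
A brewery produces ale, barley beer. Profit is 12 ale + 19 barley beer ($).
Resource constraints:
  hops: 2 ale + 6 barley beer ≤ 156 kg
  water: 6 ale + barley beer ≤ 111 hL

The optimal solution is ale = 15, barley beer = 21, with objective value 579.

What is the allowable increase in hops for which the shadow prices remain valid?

510

Binding constraints: hops, water. The basis is B = [[2,6],[6,1]] with det -34.
Per unit increase in hops, x* moves by d = (-0.0294, 0.1765).
The basis stays optimal until ale reaches 0; allowable increase = 510 kg.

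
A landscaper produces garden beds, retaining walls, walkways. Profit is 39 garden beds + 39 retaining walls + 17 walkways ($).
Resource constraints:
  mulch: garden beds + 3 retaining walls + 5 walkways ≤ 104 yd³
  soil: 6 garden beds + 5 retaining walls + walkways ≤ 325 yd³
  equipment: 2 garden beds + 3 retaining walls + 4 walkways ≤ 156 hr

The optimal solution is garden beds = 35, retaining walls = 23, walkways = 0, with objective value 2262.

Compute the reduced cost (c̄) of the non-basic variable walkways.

Binding: mulch and soil. Non-binding: equipment (17 unused).
Since equipment is not tight, its dual is 0.
From A_Bᵀ y = c: 1·y_mulch + 6·y_soil = 39; 3·y_mulch + 5·y_soil = 39.
→ y_mulch = 3 and y_soil = 6.
Reduced cost of walkways: c₃ − yᵀa₃ = 17 − (3·5 + 6·1) = 17 − 21 = -4.

-4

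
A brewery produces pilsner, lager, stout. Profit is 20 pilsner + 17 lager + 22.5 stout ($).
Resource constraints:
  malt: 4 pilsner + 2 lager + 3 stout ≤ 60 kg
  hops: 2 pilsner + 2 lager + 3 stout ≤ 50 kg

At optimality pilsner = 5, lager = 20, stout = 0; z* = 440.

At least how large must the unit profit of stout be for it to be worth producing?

25.5

At the optimum: malt uses 60 of 60 (binding); hops uses 50 of 50 (binding).
The binding rows give the dual system: 4·y_malt + 2·y_hops = 20 and 2·y_malt + 2·y_hops = 17.
→ y_malt = 1.5 and y_hops = 7.
stout enters the basis when its profit ≥ yᵀa₃ = 1.5·3 + 7·3 = 25.5.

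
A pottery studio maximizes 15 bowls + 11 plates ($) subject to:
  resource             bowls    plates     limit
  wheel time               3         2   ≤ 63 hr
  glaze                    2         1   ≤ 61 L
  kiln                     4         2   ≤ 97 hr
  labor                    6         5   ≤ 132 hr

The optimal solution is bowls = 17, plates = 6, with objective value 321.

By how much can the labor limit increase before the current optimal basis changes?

25.5

Binding constraints: wheel time, labor. The basis is B = [[3,2],[6,5]] with det 3.
Per unit increase in labor, x* moves by d = (-0.6667, 1).
The basis stays optimal until bowls reaches 0; allowable increase = 25.5 hr.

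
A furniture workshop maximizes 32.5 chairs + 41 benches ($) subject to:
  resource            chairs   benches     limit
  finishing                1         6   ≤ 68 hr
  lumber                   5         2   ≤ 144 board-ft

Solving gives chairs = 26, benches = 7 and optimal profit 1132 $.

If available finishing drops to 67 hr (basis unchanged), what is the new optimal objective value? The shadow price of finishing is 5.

Δb = -1, so new z* = 1132 + (5)·(-1) = 1132 − 5 = 1127.

1127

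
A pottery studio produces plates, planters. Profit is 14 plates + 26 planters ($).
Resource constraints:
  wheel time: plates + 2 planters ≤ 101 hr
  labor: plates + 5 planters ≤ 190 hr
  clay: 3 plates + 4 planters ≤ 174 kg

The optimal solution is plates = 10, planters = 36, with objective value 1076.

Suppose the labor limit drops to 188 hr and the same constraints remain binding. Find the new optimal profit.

Binding: labor and clay. Non-binding: wheel time (19 unused).
Since wheel time is not tight, its dual is 0.
The binding rows give the dual system: 1·y_labor + 3·y_clay = 14 and 5·y_labor + 4·y_clay = 26.
This yields shadow prices y_labor = 2, y_clay = 4.
Δz = y_labor·Δb = 2 × (-2) = -4, so new z* = 1076 − 4 = 1072.

1072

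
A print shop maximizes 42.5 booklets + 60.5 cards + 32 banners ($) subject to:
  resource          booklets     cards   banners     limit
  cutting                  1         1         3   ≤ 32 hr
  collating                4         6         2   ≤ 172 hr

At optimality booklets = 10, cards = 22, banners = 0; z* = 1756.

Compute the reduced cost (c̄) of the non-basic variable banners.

Check each constraint at x*: cutting 32/32 (tight); collating 172/172 (tight).
From A_Bᵀ y = c: 1·y_cutting + 4·y_collating = 42.5; 1·y_cutting + 6·y_collating = 60.5.
This yields shadow prices y_cutting = 6.5, y_collating = 9.
Reduced cost of banners: c₃ − yᵀa₃ = 32 − (6.5·3 + 9·2) = 32 − 37.5 = -5.5.

-5.5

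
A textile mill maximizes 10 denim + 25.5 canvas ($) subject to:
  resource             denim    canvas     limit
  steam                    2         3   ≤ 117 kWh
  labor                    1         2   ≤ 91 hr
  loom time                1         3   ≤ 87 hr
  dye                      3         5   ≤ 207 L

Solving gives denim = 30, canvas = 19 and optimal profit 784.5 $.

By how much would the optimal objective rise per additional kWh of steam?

At the optimum: steam uses 117 of 117 (binding); labor uses 68 of 91 (slack = 23); loom time uses 87 of 87 (binding); dye uses 185 of 207 (slack = 22).
By complementary slackness, y = 0 for the non-binding constraints.
The binding rows give the dual system: 2·y_steam + 1·y_loom time = 10 and 3·y_steam + 3·y_loom time = 25.5.
This yields shadow prices y_steam = 1.5, y_loom time = 7.
Shadow price of steam = 1.5.

1.5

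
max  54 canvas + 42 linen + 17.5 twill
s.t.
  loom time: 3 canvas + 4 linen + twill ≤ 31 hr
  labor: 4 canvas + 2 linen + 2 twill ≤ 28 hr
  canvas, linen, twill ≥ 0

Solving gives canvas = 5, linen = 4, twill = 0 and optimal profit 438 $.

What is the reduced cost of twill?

Check each constraint at x*: loom time 31/31 (tight); labor 28/28 (tight).
Dual feasibility on the basic columns requires 3·y_loom time + 4·y_labor = 54, 4·y_loom time + 2·y_labor = 42.
→ y_loom time = 6 and y_labor = 9.
Reduced cost of twill: c₃ − yᵀa₃ = 17.5 − (6·1 + 9·2) = 17.5 − 24 = -6.5.

-6.5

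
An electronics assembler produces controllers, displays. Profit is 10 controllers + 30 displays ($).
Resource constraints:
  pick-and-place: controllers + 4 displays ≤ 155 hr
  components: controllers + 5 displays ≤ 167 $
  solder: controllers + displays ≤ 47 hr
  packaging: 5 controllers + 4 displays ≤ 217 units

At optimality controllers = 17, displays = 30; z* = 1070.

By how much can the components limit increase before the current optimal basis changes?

24

Binding constraints: components, solder. The basis is B = [[1,5],[1,1]] with det -4.
Per unit increase in components, x* moves by d = (-0.25, 0.25).
The basis stays optimal until pick-and-place becomes binding; allowable increase = 24 $.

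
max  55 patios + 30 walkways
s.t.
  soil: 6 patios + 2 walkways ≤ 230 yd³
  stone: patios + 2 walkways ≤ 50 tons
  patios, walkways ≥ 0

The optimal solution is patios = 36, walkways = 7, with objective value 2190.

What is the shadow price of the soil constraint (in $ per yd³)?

Check each constraint at x*: soil 230/230 (tight); stone 50/50 (tight).
From A_Bᵀ y = c: 6·y_soil + 1·y_stone = 55; 2·y_soil + 2·y_stone = 30.
Solving: y_soil = 8, y_stone = 7.
Shadow price of soil = 8.

8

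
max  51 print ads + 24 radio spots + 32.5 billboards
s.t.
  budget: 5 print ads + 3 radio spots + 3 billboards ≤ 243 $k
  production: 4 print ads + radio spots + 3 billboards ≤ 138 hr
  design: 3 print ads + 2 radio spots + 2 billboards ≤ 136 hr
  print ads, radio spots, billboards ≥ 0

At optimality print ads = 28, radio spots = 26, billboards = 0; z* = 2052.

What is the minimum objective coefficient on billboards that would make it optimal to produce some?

36

Binding: production and design. Non-binding: budget (25 unused).
Slack constraints have shadow price 0 (complementary slackness).
From A_Bᵀ y = c: 4·y_production + 3·y_design = 51; 1·y_production + 2·y_design = 24.
Solving: y_production = 6, y_design = 9.
billboards enters the basis when its profit ≥ yᵀa₃ = 6·3 + 9·2 = 36.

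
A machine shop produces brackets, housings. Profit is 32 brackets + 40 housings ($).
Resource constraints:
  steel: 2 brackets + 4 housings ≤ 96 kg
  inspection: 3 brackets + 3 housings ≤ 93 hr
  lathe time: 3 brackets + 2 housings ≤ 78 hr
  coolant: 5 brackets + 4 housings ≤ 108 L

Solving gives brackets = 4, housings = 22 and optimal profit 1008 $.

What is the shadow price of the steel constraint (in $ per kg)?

Check each constraint at x*: steel 96/96 (tight); inspection 78/93 (slack 15); lathe time 56/78 (slack 22); coolant 108/108 (tight).
Slack constraints have shadow price 0 (complementary slackness).
The binding rows give the dual system: 2·y_steel + 5·y_coolant = 32 and 4·y_steel + 4·y_coolant = 40.
→ y_steel = 6 and y_coolant = 4.
Shadow price of steel = 6.

6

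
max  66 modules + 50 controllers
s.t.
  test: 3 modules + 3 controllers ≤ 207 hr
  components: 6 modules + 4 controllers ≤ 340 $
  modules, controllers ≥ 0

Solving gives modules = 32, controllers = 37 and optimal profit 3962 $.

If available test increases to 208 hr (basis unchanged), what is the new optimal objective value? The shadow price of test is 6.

Δb = 1, so new z* = 3962 + (6)·(1) = 3962 + 6 = 3968.

3968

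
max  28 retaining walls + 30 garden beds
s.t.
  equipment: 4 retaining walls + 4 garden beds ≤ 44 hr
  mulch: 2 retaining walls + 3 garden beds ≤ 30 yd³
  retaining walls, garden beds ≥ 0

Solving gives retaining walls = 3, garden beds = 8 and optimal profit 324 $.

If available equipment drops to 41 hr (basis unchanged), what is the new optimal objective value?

306

Check each constraint at x*: equipment 44/44 (tight); mulch 30/30 (tight).
From A_Bᵀ y = c: 4·y_equipment + 2·y_mulch = 28; 4·y_equipment + 3·y_mulch = 30.
This yields shadow prices y_equipment = 6, y_mulch = 2.
Δz = y_equipment·Δb = 6 × (-3) = -18, so new z* = 324 − 18 = 306.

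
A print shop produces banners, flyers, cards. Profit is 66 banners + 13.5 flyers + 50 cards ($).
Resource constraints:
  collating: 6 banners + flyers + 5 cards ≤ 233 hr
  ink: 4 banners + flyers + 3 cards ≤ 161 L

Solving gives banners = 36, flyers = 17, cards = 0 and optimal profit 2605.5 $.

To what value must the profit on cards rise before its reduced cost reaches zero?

Both collating and ink are binding at x*.
The binding rows give the dual system: 6·y_collating + 4·y_ink = 66 and 1·y_collating + 1·y_ink = 13.5.
This yields shadow prices y_collating = 6, y_ink = 7.5.
cards enters the basis when its profit ≥ yᵀa₃ = 6·5 + 7.5·3 = 52.5.

52.5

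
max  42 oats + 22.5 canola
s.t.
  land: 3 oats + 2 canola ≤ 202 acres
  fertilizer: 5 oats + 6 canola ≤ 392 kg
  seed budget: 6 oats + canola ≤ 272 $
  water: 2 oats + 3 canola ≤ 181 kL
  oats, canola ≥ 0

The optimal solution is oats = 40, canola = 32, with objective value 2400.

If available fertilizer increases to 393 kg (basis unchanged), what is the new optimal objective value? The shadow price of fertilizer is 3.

Δb = 1, so new z* = 2400 + (3)·(1) = 2400 + 3 = 2403.

2403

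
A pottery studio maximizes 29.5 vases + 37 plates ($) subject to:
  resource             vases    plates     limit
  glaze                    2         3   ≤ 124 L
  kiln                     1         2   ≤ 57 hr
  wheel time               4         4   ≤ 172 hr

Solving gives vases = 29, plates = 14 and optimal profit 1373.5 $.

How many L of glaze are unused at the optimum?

glaze used = 2·29 + 3·14 = 100; slack = 124 − 100 = 24.

24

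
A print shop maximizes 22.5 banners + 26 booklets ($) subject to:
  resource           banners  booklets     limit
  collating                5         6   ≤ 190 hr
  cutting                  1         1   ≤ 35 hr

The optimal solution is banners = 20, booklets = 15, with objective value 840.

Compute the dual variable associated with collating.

3.5

At the optimum: collating uses 190 of 190 (binding); cutting uses 35 of 35 (binding).
Dual feasibility on the basic columns requires 5·y_collating + 1·y_cutting = 22.5, 6·y_collating + 1·y_cutting = 26.
This yields shadow prices y_collating = 3.5, y_cutting = 5.
Shadow price of collating = 3.5.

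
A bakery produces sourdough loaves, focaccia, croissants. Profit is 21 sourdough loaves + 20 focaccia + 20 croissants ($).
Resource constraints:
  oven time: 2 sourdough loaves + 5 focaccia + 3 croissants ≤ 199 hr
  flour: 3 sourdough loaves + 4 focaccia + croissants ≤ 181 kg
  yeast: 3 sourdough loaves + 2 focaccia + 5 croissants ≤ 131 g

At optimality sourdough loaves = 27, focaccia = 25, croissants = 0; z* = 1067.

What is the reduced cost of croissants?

At the optimum: oven time uses 179 of 199 (slack = 20); flour uses 181 of 181 (binding); yeast uses 131 of 131 (binding).
By complementary slackness, y = 0 for the non-binding constraint.
The binding rows give the dual system: 3·y_flour + 3·y_yeast = 21 and 4·y_flour + 2·y_yeast = 20.
Solving: y_flour = 3, y_yeast = 4.
Reduced cost of croissants: c₃ − yᵀa₃ = 20 − (3·1 + 4·5) = 20 − 23 = -3.

-3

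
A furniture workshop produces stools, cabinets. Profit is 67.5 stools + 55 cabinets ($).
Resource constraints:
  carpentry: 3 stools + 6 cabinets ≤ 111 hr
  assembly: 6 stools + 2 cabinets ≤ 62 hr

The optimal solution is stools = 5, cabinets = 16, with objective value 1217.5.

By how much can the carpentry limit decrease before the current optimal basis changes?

Binding constraints: carpentry, assembly. The basis is B = [[3,6],[6,2]] with det -30.
Per unit decrease in carpentry, x* moves by d = (0.0667, -0.2).
The basis stays optimal until cabinets reaches 0; allowable decrease = 80 hr.

80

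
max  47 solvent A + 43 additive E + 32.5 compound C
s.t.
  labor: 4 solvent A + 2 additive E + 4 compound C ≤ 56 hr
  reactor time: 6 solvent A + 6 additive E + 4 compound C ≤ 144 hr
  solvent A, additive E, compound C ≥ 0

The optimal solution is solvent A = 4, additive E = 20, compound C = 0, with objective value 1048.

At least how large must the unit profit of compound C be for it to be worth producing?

At the optimum: labor uses 56 of 56 (binding); reactor time uses 144 of 144 (binding).
From A_Bᵀ y = c: 4·y_labor + 6·y_reactor time = 47; 2·y_labor + 6·y_reactor time = 43.
This yields shadow prices y_labor = 2, y_reactor time = 6.5.
compound C enters the basis when its profit ≥ yᵀa₃ = 2·4 + 6.5·4 = 34.

34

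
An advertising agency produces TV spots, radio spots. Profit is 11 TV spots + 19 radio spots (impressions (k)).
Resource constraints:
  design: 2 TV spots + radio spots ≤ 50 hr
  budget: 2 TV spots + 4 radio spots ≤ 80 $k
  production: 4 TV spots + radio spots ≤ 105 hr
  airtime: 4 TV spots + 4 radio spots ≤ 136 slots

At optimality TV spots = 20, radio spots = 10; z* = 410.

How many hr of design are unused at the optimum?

design used = 2·20 + 1·10 = 50; slack = 50 − 50 = 0.

0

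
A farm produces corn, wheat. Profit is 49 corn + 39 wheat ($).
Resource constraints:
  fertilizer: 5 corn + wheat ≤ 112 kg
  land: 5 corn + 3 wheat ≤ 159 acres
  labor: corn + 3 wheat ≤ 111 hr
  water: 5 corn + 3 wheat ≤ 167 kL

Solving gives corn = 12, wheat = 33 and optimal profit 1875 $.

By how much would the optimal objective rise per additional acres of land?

9

Binding: land and labor. Non-binding: fertilizer (19 unused), water (8 unused).
Slack constraints have shadow price 0 (complementary slackness).
From A_Bᵀ y = c: 5·y_land + 1·y_labor = 49; 3·y_land + 3·y_labor = 39.
→ y_land = 9 and y_labor = 4.
Shadow price of land = 9.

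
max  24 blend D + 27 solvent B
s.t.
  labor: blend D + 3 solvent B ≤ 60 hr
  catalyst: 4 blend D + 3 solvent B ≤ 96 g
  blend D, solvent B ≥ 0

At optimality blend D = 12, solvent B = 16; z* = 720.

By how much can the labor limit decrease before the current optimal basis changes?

36

Binding constraints: labor, catalyst. The basis is B = [[1,3],[4,3]] with det -9.
Per unit decrease in labor, x* moves by d = (0.3333, -0.4444).
The basis stays optimal until solvent B reaches 0; allowable decrease = 36 hr.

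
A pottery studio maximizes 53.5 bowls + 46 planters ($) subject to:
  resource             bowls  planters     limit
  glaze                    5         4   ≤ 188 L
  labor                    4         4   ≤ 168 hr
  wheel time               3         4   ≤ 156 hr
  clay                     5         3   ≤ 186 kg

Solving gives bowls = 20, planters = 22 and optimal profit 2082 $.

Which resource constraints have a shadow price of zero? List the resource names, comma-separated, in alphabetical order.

clay, wheel time

glaze: 188/188 (binding)
labor: 168/168 (binding)
wheel time: 148/156 (slack 8)
clay: 166/186 (slack 20)
By complementary slackness, a constraint with positive slack has shadow price 0 → clay, wheel time.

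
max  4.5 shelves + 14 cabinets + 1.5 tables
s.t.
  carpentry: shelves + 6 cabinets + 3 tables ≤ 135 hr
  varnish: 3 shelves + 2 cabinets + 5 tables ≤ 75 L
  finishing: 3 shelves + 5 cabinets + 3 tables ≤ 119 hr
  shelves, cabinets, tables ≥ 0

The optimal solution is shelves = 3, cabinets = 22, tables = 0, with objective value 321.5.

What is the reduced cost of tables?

-6

Check each constraint at x*: carpentry 135/135 (tight); varnish 53/75 (slack 22); finishing 119/119 (tight).
Slack constraints have shadow price 0 (complementary slackness).
From A_Bᵀ y = c: 1·y_carpentry + 3·y_finishing = 4.5; 6·y_carpentry + 5·y_finishing = 14.
Solving: y_carpentry = 1.5, y_finishing = 1.
Reduced cost of tables: c₃ − yᵀa₃ = 1.5 − (1.5·3 + 1·3) = 1.5 − 7.5 = -6.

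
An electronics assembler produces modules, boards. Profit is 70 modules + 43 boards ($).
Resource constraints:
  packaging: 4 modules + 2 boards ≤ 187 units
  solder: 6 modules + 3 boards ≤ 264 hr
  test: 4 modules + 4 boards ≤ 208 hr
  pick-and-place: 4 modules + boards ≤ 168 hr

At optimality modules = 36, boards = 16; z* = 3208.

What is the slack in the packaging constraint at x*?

packaging used = 4·36 + 2·16 = 176; slack = 187 − 176 = 11.

11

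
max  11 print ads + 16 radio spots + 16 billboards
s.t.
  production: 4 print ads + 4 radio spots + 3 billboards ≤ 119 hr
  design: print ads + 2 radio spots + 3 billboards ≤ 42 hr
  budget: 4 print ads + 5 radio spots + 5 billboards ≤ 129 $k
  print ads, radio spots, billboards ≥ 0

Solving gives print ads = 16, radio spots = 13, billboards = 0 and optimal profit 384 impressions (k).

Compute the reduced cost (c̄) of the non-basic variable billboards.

At the optimum: production uses 116 of 119 (slack = 3); design uses 42 of 42 (binding); budget uses 129 of 129 (binding).
Since production is not tight, its dual is 0.
From A_Bᵀ y = c: 1·y_design + 4·y_budget = 11; 2·y_design + 5·y_budget = 16.
Solving: y_design = 3, y_budget = 2.
Reduced cost of billboards: c₃ − yᵀa₃ = 16 − (3·3 + 2·5) = 16 − 19 = -3.

-3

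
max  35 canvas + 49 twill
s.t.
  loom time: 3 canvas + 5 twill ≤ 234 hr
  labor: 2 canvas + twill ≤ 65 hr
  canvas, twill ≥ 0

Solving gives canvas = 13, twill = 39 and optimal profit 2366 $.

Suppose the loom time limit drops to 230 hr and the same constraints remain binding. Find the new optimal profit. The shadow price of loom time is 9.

2330

Δb = -4, so new z* = 2366 + (9)·(-4) = 2366 − 36 = 2330.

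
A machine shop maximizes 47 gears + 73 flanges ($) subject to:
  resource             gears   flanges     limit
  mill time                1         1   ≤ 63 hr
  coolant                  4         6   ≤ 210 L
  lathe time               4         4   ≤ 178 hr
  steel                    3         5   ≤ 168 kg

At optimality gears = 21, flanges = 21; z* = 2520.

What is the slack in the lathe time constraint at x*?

10

lathe time used = 4·21 + 4·21 = 168; slack = 178 − 168 = 10.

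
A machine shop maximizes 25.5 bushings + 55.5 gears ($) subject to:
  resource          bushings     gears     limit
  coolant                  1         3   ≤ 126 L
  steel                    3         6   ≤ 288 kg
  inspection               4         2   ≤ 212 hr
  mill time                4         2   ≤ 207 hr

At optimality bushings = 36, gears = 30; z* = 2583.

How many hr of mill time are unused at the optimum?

mill time used = 4·36 + 2·30 = 204; slack = 207 − 204 = 3.

3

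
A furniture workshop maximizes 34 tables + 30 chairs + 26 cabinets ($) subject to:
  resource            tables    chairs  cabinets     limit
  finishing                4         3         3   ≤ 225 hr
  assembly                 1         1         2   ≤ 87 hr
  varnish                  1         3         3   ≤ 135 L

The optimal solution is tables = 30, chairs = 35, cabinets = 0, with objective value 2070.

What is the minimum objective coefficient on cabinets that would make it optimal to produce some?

At the optimum: finishing uses 225 of 225 (binding); assembly uses 65 of 87 (slack = 22); varnish uses 135 of 135 (binding).
Since assembly is not tight, its dual is 0.
The binding rows give the dual system: 4·y_finishing + 1·y_varnish = 34 and 3·y_finishing + 3·y_varnish = 30.
This yields shadow prices y_finishing = 8, y_varnish = 2.
cabinets enters the basis when its profit ≥ yᵀa₃ = 8·3 + 2·3 = 30.

30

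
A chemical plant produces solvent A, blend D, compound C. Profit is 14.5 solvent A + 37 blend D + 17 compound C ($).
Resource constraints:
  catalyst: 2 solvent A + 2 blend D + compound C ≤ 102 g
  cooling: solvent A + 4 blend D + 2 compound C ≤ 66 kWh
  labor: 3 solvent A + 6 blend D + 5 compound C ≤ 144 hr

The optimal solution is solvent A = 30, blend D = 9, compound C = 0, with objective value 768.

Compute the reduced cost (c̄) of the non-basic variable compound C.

-8.5

At the optimum: catalyst uses 78 of 102 (slack = 24); cooling uses 66 of 66 (binding); labor uses 144 of 144 (binding).
Since catalyst is not tight, its dual is 0.
The binding rows give the dual system: 1·y_cooling + 3·y_labor = 14.5 and 4·y_cooling + 6·y_labor = 37.
Solving: y_cooling = 4, y_labor = 3.5.
Reduced cost of compound C: c₃ − yᵀa₃ = 17 − (4·2 + 3.5·5) = 17 − 25.5 = -8.5.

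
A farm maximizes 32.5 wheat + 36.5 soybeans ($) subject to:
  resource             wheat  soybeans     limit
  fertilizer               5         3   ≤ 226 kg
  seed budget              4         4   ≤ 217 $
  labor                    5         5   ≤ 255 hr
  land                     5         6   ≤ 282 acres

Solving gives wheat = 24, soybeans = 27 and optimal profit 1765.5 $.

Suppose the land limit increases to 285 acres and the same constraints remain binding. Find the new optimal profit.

1777.5

Binding: labor and land. Non-binding: fertilizer (25 unused), seed budget (13 unused).
Since fertilizer, seed budget are not tight, their duals are 0.
From A_Bᵀ y = c: 5·y_labor + 5·y_land = 32.5; 5·y_labor + 6·y_land = 36.5.
→ y_labor = 2.5 and y_land = 4.
Δz = y_land·Δb = 4 × (3) = 12, so new z* = 1765.5 + 12 = 1777.5.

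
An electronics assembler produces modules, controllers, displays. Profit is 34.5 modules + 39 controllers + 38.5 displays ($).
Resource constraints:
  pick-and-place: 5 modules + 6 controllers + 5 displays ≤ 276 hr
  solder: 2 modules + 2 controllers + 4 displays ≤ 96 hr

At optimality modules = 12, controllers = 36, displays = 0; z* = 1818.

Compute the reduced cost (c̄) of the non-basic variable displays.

Check each constraint at x*: pick-and-place 276/276 (tight); solder 96/96 (tight).
From A_Bᵀ y = c: 5·y_pick-and-place + 2·y_solder = 34.5; 6·y_pick-and-place + 2·y_solder = 39.
Solving: y_pick-and-place = 4.5, y_solder = 6.
Reduced cost of displays: c₃ − yᵀa₃ = 38.5 − (4.5·5 + 6·4) = 38.5 − 46.5 = -8.

-8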